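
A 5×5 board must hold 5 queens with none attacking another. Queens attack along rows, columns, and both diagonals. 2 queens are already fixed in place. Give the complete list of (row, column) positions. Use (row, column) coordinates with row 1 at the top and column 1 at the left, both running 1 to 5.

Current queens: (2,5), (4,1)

Row 1: attacked by (2,5)→{4,5}; (4,1)→{1,4}. Safe: 2, 3. Place at column 2.
Row 3: attacked by (1,2)→{2,4}; (2,5)→{4,5}; (4,1)→{1,2}. Safe: 3. Place at column 3.
Row 5: attacked by (1,2)→{2}; (2,5)→{2,5}; (3,3)→{1,3,5}; (4,1)→{1,2}. Safe: 4. Place at column 4.
Columns [2, 5, 3, 1, 4], r−c [-1, -3, 0, 3, 1], r+c [3, 7, 6, 5, 9] are all distinct, so no two queens attack.

(1,2) (2,5) (3,3) (4,1) (5,4)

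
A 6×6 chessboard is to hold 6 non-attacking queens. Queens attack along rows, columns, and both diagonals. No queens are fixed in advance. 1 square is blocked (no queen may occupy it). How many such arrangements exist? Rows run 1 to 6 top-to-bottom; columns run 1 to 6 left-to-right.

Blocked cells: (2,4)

3

Branch on row 1: col 1 → 0; col 2 → 0; col 3 → 1; col 4 → 1; col 5 → 1; col 6 → 0.
Sum: 0 + 0 + 1 + 1 + 1 + 0 = 3.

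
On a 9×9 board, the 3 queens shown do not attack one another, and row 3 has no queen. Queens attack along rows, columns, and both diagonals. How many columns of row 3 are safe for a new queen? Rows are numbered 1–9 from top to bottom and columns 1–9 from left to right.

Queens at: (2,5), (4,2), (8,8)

2

(2,5) attacks row 3 at column 5 and diagonals 4, 6.
(4,2) attacks row 3 at column 2 and diagonals 1, 3.
(8,8) attacks row 3 at column 8 and diagonals 3.
Attacked columns: {1, 2, 3, 4, 5, 6, 8}. Safe: {7, 9}.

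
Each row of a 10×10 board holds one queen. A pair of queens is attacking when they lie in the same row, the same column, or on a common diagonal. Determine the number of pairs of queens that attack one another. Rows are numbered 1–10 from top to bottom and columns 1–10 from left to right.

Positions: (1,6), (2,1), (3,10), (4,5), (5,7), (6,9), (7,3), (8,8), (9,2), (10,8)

Same column: (8,8)–(10,8) (column 8).
Total attacking pairs: 1.

1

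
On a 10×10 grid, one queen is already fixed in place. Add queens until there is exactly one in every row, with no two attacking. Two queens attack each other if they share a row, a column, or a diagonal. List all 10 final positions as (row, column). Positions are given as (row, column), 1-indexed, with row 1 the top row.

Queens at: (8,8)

(1,3) (2,10) (3,6) (4,2) (5,9) (6,7) (7,4) (8,8) (9,1) (10,5)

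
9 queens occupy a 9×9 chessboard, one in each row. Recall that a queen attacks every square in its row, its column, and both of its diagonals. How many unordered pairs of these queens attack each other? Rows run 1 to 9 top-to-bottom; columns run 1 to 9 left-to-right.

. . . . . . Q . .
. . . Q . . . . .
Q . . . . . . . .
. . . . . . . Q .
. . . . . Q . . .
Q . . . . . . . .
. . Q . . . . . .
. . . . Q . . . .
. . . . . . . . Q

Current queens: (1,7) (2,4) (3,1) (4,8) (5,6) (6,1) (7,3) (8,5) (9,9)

1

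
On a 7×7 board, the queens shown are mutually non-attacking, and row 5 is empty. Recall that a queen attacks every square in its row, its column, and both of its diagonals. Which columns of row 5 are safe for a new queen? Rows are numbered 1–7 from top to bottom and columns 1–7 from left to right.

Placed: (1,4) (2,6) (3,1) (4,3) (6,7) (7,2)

columns 5

(1,4) attacks row 5 at column 4.
(2,6) attacks row 5 at column 6 and diagonals 3.
(3,1) attacks row 5 at column 1 and diagonals 3.
(4,3) attacks row 5 at column 3 and diagonals 2, 4.
(6,7) attacks row 5 at column 7 and diagonals 6.
(7,2) attacks row 5 at column 2 and diagonals 4.
Attacked columns: {1, 2, 3, 4, 6, 7}. Safe: {5}.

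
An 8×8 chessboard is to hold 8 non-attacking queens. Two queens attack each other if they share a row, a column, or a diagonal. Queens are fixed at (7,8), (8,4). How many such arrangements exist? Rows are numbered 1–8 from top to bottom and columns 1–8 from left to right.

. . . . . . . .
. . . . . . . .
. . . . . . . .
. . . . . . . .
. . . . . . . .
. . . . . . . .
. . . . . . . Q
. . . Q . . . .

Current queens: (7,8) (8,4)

3

Branch on row 1: col 1 → 0; col 3 → 1; col 5 → 1; col 6 → 1; col 7 → 0.
Sum: 0 + 1 + 1 + 1 + 0 = 3.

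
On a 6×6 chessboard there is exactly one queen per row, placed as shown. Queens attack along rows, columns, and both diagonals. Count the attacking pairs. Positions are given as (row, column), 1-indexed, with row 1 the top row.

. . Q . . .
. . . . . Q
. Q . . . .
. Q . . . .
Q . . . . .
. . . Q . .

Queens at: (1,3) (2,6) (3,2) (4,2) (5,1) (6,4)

Same column: (3,2)–(4,2) (column 2).
Same diagonal: (4,2)–(5,1) (|4−5| = |2−1| = 1); (4,2)–(6,4) (|4−6| = |2−4| = 2).
Total attacking pairs: 3.

3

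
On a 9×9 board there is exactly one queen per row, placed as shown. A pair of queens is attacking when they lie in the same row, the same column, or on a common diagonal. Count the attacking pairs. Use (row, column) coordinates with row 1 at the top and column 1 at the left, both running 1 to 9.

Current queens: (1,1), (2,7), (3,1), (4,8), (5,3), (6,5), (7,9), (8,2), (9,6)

2

Same column: (1,1)–(3,1) (column 1).
Same diagonal: (3,1)–(5,3) (|3−5| = |1−3| = 2).
Total attacking pairs: 2.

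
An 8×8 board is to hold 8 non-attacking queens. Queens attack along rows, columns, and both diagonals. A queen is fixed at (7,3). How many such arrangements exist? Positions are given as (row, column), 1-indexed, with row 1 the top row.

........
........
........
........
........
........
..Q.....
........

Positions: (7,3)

14

Branch on row 1: col 1 → 0; col 2 → 1; col 4 → 6; col 5 → 3; col 6 → 0; col 7 → 3; col 8 → 1.
Sum: 0 + 1 + 6 + 3 + 0 + 3 + 1 = 14.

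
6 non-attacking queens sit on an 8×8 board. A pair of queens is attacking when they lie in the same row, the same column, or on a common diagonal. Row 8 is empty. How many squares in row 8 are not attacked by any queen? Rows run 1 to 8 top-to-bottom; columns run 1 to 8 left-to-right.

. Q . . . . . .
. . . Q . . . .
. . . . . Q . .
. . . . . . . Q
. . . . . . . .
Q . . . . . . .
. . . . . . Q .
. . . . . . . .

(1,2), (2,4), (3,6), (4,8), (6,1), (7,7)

1

(1,2) attacks row 8 at column 2.
(2,4) attacks row 8 at column 4.
(3,6) attacks row 8 at column 6 and diagonals 1.
(4,8) attacks row 8 at column 8 and diagonals 4.
(6,1) attacks row 8 at column 1 and diagonals 3.
(7,7) attacks row 8 at column 7 and diagonals 6, 8.
Attacked columns: {1, 2, 3, 4, 6, 7, 8}. Safe: {5}.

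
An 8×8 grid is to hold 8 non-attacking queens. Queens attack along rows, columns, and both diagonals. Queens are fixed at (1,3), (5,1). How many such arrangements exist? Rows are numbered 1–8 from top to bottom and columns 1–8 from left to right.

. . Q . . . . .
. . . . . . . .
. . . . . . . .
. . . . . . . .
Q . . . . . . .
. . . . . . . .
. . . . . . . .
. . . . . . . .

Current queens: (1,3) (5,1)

Branch on row 2: col 5 → 2; col 6 → 1; col 7 → 0; col 8 → 1.
Sum: 2 + 1 + 0 + 1 = 4.

4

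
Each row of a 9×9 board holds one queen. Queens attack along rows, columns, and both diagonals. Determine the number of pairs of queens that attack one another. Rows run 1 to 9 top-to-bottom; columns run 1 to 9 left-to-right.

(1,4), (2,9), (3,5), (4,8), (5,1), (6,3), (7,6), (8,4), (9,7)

3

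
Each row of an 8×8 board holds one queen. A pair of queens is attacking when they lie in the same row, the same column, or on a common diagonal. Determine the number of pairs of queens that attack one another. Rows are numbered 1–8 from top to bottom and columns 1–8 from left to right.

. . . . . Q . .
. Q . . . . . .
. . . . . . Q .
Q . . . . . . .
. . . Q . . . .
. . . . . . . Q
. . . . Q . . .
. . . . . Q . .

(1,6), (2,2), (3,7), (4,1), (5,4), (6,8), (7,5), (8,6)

Same column: (1,6)–(8,6) (column 6).
Same diagonal: (6,8)–(8,6) (|6−8| = |8−6| = 2); (7,5)–(8,6) (|7−8| = |5−6| = 1).
Total attacking pairs: 3.

3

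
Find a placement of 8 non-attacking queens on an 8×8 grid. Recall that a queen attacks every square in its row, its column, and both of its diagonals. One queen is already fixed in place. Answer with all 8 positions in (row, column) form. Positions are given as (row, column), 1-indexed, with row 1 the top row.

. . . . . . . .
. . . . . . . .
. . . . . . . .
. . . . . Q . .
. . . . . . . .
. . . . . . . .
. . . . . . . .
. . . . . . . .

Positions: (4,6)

Row 1: attacked by (4,6)→{3,6}. Safe: 1, 2, 4, 5, 7, 8. Place at column 2.
Row 2: attacked by (1,2)→{1,2,3}; (4,6)→{4,6,8}. Safe: 5, 7. Place at column 7.
Row 3: attacked by (1,2)→{2,4}; (2,7)→{6,7,8}; (4,6)→{5,6,7}. Safe: 1, 3. Place at column 3.
Row 5: attacked by (1,2)→{2,6}; (2,7)→{4,7}; (3,3)→{1,3,5}; (4,6)→{5,6,7}. Safe: 8. Place at column 8.
Row 6: attacked by (1,2)→{2,7}; (2,7)→{3,7}; (3,3)→{3,6}; (4,6)→{4,6,8}; (5,8)→{7,8}. Safe: 1, 5. Place at column 5.
Row 7: attacked by (1,2)→{2,8}; (2,7)→{2,7}; (3,3)→{3,7}; (4,6)→{3,6}; (5,8)→{6,8}; (6,5)→{4,5,6}. Safe: 1. Place at column 1.
Row 8: attacked by (1,2)→{2}; (2,7)→{1,7}; (3,3)→{3,8}; (4,6)→{2,6}; (5,8)→{5,8}; (6,5)→{3,5,7}; (7,1)→{1,2}. Safe: 4. Place at column 4.
Columns [2, 7, 3, 6, 8, 5, 1, 4], r−c [-1, -5, 0, -2, -3, 1, 6, 4], r+c [3, 9, 6, 10, 13, 11, 8, 12] are all distinct, so no two queens attack.

(1,2) (2,7) (3,3) (4,6) (5,8) (6,5) (7,1) (8,4)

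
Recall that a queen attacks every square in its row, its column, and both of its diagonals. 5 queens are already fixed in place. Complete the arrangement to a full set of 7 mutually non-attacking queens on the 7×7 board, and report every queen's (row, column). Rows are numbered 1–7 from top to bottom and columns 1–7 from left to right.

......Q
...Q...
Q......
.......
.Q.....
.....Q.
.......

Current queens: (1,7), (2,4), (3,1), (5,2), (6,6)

(1,7) (2,4) (3,1) (4,5) (5,2) (6,6) (7,3)

Row 4: attacked by (1,7)→{4,7}; (2,4)→{2,4,6}; (3,1)→{1,2}; (5,2)→{1,2,3}; (6,6)→{4,6}. Safe: 5. Place at column 5.
Row 7: attacked by (1,7)→{1,7}; (2,4)→{4}; (3,1)→{1,5}; (4,5)→{2,5}; (5,2)→{2,4}; (6,6)→{5,6,7}. Safe: 3. Place at column 3.
Columns [7, 4, 1, 5, 2, 6, 3], r−c [-6, -2, 2, -1, 3, 0, 4], r+c [8, 6, 4, 9, 7, 12, 10] are all distinct, so no two queens attack.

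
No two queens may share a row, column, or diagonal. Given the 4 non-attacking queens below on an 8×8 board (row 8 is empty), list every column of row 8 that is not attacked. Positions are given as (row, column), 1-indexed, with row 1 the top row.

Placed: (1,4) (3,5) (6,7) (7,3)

columns 1, 6, 8

(1,4) attacks row 8 at column 4.
(3,5) attacks row 8 at column 5.
(6,7) attacks row 8 at column 7 and diagonals 5.
(7,3) attacks row 8 at column 3 and diagonals 2, 4.
Attacked columns: {2, 3, 4, 5, 7}. Safe: {1, 6, 8}.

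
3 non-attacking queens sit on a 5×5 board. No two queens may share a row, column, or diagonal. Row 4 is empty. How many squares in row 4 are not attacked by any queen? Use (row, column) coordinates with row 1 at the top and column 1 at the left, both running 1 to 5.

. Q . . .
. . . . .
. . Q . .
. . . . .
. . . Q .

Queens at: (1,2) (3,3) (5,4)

1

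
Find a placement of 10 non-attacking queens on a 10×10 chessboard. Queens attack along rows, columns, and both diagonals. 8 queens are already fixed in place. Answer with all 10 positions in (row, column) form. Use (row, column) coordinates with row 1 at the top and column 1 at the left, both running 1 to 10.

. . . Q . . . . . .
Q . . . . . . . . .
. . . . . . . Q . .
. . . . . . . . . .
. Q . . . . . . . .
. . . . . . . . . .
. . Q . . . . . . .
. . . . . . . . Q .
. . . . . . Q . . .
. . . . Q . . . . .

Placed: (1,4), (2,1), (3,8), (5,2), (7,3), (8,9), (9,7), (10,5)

(1,4) (2,1) (3,8) (4,10) (5,2) (6,6) (7,3) (8,9) (9,7) (10,5)

Row 4: attacked by (1,4)→{1,4,7}; (2,1)→{1,3}; (3,8)→{7,8,9}; (5,2)→{1,2,3}; (7,3)→{3,6}; (8,9)→{5,9}; (9,7)→{2,7}; (10,5)→{5}. Safe: 10. Place at column 10.
Row 6: attacked by (1,4)→{4,9}; (2,1)→{1,5}; (3,8)→{5,8}; (4,10)→{8,10}; (5,2)→{1,2,3}; (7,3)→{2,3,4}; (8,9)→{7,9}; (9,7)→{4,7,10}; (10,5)→{1,5,9}. Safe: 6. Place at column 6.
Columns [4, 1, 8, 10, 2, 6, 3, 9, 7, 5], r−c [-3, 1, -5, -6, 3, 0, 4, -1, 2, 5], r+c [5, 3, 11, 14, 7, 12, 10, 17, 16, 15] are all distinct, so no two queens attack.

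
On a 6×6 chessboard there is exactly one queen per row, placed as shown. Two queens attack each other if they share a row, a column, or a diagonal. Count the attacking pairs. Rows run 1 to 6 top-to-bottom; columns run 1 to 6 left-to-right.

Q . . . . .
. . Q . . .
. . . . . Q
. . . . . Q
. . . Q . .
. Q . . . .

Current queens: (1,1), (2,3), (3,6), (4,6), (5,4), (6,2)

2

Same column: (3,6)–(4,6) (column 6).
Same diagonal: (3,6)–(5,4) (|3−5| = |6−4| = 2).
Total attacking pairs: 2.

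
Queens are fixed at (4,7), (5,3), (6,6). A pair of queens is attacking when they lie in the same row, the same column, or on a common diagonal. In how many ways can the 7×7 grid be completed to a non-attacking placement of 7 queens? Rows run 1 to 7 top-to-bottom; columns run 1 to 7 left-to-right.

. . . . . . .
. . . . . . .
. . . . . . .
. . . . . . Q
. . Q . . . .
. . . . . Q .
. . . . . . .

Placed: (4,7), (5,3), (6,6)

1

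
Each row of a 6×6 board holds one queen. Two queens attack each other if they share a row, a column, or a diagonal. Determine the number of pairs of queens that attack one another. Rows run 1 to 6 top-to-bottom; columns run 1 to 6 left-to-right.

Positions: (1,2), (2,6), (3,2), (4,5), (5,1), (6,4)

Same column: (1,2)–(3,2) (column 2).
Same diagonal: (1,2)–(4,5) (|1−4| = |2−5| = 3).
Total attacking pairs: 2.

2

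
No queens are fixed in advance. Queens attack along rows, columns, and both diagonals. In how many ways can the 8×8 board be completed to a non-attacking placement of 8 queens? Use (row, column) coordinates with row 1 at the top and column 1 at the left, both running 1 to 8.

92

Branch on row 1: col 1 → 4; col 2 → 8; col 3 → 16; col 4 → 18; col 5 → 18; col 6 → 16; col 7 → 8; col 8 → 4.
Sum: 4 + 8 + 16 + 18 + 18 + 16 + 8 + 4 = 92.
(This is the classic 8-queens count.)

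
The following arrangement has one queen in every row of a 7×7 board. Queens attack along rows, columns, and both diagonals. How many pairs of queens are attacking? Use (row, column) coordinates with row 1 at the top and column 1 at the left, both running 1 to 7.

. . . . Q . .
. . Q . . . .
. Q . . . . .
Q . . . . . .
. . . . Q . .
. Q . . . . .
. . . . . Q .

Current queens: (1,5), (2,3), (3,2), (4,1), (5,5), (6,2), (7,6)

Same column: (1,5)–(5,5) (column 5); (3,2)–(6,2) (column 2).
Same diagonal: (2,3)–(3,2) (|2−3| = |3−2| = 1); (2,3)–(4,1) (|2−4| = |3−1| = 2); (3,2)–(4,1) (|3−4| = |2−1| = 1); (3,2)–(7,6) (|3−7| = |2−6| = 4).
Total attacking pairs: 6.

6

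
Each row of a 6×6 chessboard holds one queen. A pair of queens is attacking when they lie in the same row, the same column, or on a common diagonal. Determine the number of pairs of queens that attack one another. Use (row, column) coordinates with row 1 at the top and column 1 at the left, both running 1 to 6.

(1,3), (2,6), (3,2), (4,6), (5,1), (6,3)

3

Same column: (1,3)–(6,3) (column 3); (2,6)–(4,6) (column 6).
Same diagonal: (1,3)–(4,6) (|1−4| = |3−6| = 3).
Total attacking pairs: 3.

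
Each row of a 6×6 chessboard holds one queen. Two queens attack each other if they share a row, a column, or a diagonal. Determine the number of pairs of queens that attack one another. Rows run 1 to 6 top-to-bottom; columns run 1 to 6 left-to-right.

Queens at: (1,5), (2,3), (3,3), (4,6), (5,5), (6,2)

Same column: (1,5)–(5,5) (column 5); (2,3)–(3,3) (column 3).
Same diagonal: (1,5)–(3,3) (|1−3| = |5−3| = 2); (3,3)–(5,5) (|3−5| = |3−5| = 2); (4,6)–(5,5) (|4−5| = |6−5| = 1).
Total attacking pairs: 5.

5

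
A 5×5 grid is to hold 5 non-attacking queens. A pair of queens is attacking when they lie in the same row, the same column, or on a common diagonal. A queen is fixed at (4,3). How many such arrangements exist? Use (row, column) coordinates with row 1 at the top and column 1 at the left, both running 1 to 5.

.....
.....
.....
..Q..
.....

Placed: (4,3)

2

Branch on row 1: col 1 → 0; col 2 → 1; col 4 → 1; col 5 → 0.
Sum: 0 + 1 + 1 + 0 = 2.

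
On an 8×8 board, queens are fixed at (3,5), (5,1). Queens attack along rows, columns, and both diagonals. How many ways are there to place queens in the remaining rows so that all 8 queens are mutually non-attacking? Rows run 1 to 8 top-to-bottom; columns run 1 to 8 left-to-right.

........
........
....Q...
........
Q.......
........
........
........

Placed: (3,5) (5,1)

Branch on row 1: col 2 → 1; col 4 → 2; col 6 → 2; col 8 → 1.
Sum: 1 + 2 + 2 + 1 = 6.

6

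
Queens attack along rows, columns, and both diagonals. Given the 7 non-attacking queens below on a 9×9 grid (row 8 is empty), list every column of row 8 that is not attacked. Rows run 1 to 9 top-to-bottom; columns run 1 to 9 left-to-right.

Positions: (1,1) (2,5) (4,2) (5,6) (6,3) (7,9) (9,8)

(1,1) attacks row 8 at column 1 and diagonals 8.
(2,5) attacks row 8 at column 5.
(4,2) attacks row 8 at column 2 and diagonals 6.
(5,6) attacks row 8 at column 6 and diagonals 3, 9.
(6,3) attacks row 8 at column 3 and diagonals 1, 5.
(7,9) attacks row 8 at column 9 and diagonals 8.
(9,8) attacks row 8 at column 8 and diagonals 7, 9.
Attacked columns: {1, 2, 3, 5, 6, 7, 8, 9}. Safe: {4}.

columns 4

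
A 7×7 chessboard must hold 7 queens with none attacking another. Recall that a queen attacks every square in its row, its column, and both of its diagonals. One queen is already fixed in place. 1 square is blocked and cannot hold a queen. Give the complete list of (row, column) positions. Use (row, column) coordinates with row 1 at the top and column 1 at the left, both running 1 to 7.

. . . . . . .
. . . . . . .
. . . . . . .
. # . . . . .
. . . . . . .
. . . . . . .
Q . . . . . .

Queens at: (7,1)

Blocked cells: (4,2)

(1,5) (2,2) (3,6) (4,3) (5,7) (6,4) (7,1)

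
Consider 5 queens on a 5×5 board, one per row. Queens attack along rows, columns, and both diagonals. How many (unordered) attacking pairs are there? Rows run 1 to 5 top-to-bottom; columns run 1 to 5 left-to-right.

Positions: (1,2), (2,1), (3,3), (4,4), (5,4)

Same column: (4,4)–(5,4) (column 4).
Same diagonal: (1,2)–(2,1) (|1−2| = |2−1| = 1); (2,1)–(5,4) (|2−5| = |1−4| = 3); (3,3)–(4,4) (|3−4| = |3−4| = 1).
Total attacking pairs: 4.

4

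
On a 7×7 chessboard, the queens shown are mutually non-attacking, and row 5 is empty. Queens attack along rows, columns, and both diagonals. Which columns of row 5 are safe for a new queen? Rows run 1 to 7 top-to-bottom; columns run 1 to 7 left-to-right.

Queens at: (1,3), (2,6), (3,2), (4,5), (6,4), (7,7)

(1,3) attacks row 5 at column 3 and diagonals 7.
(2,6) attacks row 5 at column 6 and diagonals 3.
(3,2) attacks row 5 at column 2 and diagonals 4.
(4,5) attacks row 5 at column 5 and diagonals 4, 6.
(6,4) attacks row 5 at column 4 and diagonals 3, 5.
(7,7) attacks row 5 at column 7 and diagonals 5.
Attacked columns: {2, 3, 4, 5, 6, 7}. Safe: {1}.

columns 1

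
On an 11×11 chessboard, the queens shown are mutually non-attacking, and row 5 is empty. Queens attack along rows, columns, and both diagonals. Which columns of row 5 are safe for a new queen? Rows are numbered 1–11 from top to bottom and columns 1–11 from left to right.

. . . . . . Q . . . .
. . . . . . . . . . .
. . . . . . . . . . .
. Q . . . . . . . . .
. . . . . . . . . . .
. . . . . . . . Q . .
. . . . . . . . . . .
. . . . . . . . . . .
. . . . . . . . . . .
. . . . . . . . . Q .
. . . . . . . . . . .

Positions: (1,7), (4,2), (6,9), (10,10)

(1,7) attacks row 5 at column 7 and diagonals 3, 11.
(4,2) attacks row 5 at column 2 and diagonals 1, 3.
(6,9) attacks row 5 at column 9 and diagonals 8, 10.
(10,10) attacks row 5 at column 10 and diagonals 5.
Attacked columns: {1, 2, 3, 5, 7, 8, 9, 10, 11}. Safe: {4, 6}.

columns 4, 6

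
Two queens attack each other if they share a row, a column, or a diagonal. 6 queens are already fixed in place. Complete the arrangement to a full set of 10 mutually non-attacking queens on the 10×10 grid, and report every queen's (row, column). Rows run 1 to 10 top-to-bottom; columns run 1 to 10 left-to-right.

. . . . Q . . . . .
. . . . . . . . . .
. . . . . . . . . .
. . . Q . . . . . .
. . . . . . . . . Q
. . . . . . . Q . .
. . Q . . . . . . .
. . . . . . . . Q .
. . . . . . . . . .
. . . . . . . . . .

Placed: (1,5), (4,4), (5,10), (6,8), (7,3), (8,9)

Row 2: attacked by (1,5)→{4,5,6}; (4,4)→{2,4,6}; (5,10)→{7,10}; (6,8)→{4,8}; (7,3)→{3,8}; (8,9)→{3,9}. Safe: 1. Place at column 1.
Row 3: attacked by (1,5)→{3,5,7}; (2,1)→{1,2}; (4,4)→{3,4,5}; (5,10)→{8,10}; (6,8)→{5,8}; (7,3)→{3,7}; (8,9)→{4,9}. Safe: 6. Place at column 6.
Row 9: attacked by (1,5)→{5}; (2,1)→{1,8}; (3,6)→{6}; (4,4)→{4,9}; (5,10)→{6,10}; (6,8)→{5,8}; (7,3)→{1,3,5}; (8,9)→{8,9,10}. Safe: 2, 7. Place at column 7.
Row 10: attacked by (1,5)→{5}; (2,1)→{1,9}; (3,6)→{6}; (4,4)→{4,10}; (5,10)→{5,10}; (6,8)→{4,8}; (7,3)→{3,6}; (8,9)→{7,9}; (9,7)→{6,7,8}. Safe: 2. Place at column 2.
Columns [5, 1, 6, 4, 10, 8, 3, 9, 7, 2], r−c [-4, 1, -3, 0, -5, -2, 4, -1, 2, 8], r+c [6, 3, 9, 8, 15, 14, 10, 17, 16, 12] are all distinct, so no two queens attack.

(1,5) (2,1) (3,6) (4,4) (5,10) (6,8) (7,3) (8,9) (9,7) (10,2)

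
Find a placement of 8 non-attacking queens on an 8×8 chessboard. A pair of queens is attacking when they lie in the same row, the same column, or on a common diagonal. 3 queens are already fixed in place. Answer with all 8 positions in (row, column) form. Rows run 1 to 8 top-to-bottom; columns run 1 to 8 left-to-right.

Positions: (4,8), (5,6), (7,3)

(1,4) (2,2) (3,5) (4,8) (5,6) (6,1) (7,3) (8,7)

Row 1: attacked by (4,8)→{5,8}; (5,6)→{2,6}; (7,3)→{3}. Safe: 1, 4, 7. Place at column 4.
Row 2: attacked by (1,4)→{3,4,5}; (4,8)→{6,8}; (5,6)→{3,6}; (7,3)→{3,8}. Safe: 1, 2, 7. Place at column 2.
Row 3: attacked by (1,4)→{2,4,6}; (2,2)→{1,2,3}; (4,8)→{7,8}; (5,6)→{4,6,8}; (7,3)→{3,7}. Safe: 5. Place at column 5.
Row 6: attacked by (1,4)→{4}; (2,2)→{2,6}; (3,5)→{2,5,8}; (4,8)→{6,8}; (5,6)→{5,6,7}; (7,3)→{2,3,4}. Safe: 1. Place at column 1.
Row 8: attacked by (1,4)→{4}; (2,2)→{2,8}; (3,5)→{5}; (4,8)→{4,8}; (5,6)→{3,6}; (6,1)→{1,3}; (7,3)→{2,3,4}. Safe: 7. Place at column 7.
Columns [4, 2, 5, 8, 6, 1, 3, 7], r−c [-3, 0, -2, -4, -1, 5, 4, 1], r+c [5, 4, 8, 12, 11, 7, 10, 15] are all distinct, so no two queens attack.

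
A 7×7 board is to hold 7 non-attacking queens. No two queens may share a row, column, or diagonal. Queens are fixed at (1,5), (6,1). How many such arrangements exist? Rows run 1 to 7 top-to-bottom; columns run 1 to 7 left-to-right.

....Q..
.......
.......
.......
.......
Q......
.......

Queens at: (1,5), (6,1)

2

Branch on row 2: col 2 → 0; col 3 → 0; col 7 → 2.
Sum: 0 + 0 + 2 = 2.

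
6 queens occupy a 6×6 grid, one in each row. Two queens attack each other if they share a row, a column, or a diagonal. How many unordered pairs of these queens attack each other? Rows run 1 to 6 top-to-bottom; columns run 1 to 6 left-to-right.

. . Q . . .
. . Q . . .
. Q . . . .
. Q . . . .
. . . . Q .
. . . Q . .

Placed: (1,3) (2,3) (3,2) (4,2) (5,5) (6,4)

5

Same column: (1,3)–(2,3) (column 3); (3,2)–(4,2) (column 2).
Same diagonal: (2,3)–(3,2) (|2−3| = |3−2| = 1); (4,2)–(6,4) (|4−6| = |2−4| = 2); (5,5)–(6,4) (|5−6| = |5−4| = 1).
Total attacking pairs: 5.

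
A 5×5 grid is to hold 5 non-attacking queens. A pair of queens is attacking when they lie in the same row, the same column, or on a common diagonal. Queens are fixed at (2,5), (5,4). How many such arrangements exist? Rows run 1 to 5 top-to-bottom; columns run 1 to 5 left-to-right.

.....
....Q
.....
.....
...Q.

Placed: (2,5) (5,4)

Branch on row 1: col 1 → 0; col 2 → 1; col 3 → 0.
Sum: 0 + 1 + 0 = 1.

1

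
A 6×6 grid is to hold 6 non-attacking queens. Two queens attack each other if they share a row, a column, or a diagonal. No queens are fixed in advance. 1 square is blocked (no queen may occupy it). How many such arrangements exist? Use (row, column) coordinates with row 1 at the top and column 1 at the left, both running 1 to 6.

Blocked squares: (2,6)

3

Branch on row 1: col 1 → 0; col 2 → 1; col 3 → 0; col 4 → 1; col 5 → 1; col 6 → 0.
Sum: 0 + 1 + 0 + 1 + 1 + 0 = 3.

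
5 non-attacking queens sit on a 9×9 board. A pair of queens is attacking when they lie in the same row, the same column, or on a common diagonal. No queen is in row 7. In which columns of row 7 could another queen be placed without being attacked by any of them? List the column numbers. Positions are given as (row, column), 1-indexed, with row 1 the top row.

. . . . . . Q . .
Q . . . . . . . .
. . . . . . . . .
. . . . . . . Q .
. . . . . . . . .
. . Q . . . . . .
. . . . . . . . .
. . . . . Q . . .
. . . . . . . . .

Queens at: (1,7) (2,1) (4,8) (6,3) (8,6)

columns 9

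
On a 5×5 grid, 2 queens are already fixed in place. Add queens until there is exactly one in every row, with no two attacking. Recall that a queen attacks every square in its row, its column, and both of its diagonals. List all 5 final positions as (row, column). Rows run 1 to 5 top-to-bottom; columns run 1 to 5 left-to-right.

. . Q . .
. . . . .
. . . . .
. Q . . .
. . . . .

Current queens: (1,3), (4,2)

(1,3) (2,1) (3,4) (4,2) (5,5)

Row 2: attacked by (1,3)→{2,3,4}; (4,2)→{2,4}. Safe: 1, 5. Place at column 1.
Row 3: attacked by (1,3)→{1,3,5}; (2,1)→{1,2}; (4,2)→{1,2,3}. Safe: 4. Place at column 4.
Row 5: attacked by (1,3)→{3}; (2,1)→{1,4}; (3,4)→{2,4}; (4,2)→{1,2,3}. Safe: 5. Place at column 5.
Columns [3, 1, 4, 2, 5], r−c [-2, 1, -1, 2, 0], r+c [4, 3, 7, 6, 10] are all distinct, so no two queens attack.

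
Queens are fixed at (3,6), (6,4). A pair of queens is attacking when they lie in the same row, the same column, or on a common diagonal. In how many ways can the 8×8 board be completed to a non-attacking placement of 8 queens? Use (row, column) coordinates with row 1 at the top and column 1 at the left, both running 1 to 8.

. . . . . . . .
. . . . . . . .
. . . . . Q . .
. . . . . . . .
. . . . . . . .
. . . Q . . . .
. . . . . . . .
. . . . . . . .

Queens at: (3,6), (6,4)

2

Branch on row 1: col 1 → 0; col 2 → 0; col 3 → 0; col 5 → 1; col 7 → 1.
Sum: 0 + 0 + 0 + 1 + 1 = 2.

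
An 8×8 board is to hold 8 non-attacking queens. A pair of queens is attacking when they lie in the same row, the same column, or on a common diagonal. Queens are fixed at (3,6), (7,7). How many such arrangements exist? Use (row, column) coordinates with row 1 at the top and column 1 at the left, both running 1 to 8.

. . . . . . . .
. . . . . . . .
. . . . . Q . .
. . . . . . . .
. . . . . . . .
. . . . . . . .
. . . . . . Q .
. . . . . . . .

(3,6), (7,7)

2

Branch on row 1: col 2 → 2; col 3 → 0; col 5 → 0.
Sum: 2 + 0 + 0 = 2.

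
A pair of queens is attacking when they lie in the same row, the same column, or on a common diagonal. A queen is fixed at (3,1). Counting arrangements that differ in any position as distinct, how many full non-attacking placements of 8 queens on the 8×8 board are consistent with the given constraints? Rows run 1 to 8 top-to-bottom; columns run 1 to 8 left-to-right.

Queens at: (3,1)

Branch on row 1: col 2 → 1; col 4 → 4; col 5 → 4; col 6 → 4; col 7 → 1; col 8 → 2.
Sum: 1 + 4 + 4 + 4 + 1 + 2 = 16.

16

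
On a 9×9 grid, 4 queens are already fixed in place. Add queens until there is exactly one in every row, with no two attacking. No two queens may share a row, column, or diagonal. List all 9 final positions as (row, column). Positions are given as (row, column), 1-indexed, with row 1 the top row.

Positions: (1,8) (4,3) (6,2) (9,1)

(1,8) (2,4) (3,9) (4,3) (5,6) (6,2) (7,7) (8,5) (9,1)

Row 2: attacked by (1,8)→{7,8,9}; (4,3)→{1,3,5}; (6,2)→{2,6}; (9,1)→{1,8}. Safe: 4. Place at column 4.
Row 3: attacked by (1,8)→{6,8}; (2,4)→{3,4,5}; (4,3)→{2,3,4}; (6,2)→{2,5}; (9,1)→{1,7}. Safe: 9. Place at column 9.
Row 5: attacked by (1,8)→{4,8}; (2,4)→{1,4,7}; (3,9)→{7,9}; (4,3)→{2,3,4}; (6,2)→{1,2,3}; (9,1)→{1,5}. Safe: 6. Place at column 6.
Row 7: attacked by (1,8)→{2,8}; (2,4)→{4,9}; (3,9)→{5,9}; (4,3)→{3,6}; (5,6)→{4,6,8}; (6,2)→{1,2,3}; (9,1)→{1,3}. Safe: 7. Place at column 7.
Row 8: attacked by (1,8)→{1,8}; (2,4)→{4}; (3,9)→{4,9}; (4,3)→{3,7}; (5,6)→{3,6,9}; (6,2)→{2,4}; (7,7)→{6,7,8}; (9,1)→{1,2}. Safe: 5. Place at column 5.
Columns [8, 4, 9, 3, 6, 2, 7, 5, 1], r−c [-7, -2, -6, 1, -1, 4, 0, 3, 8], r+c [9, 6, 12, 7, 11, 8, 14, 13, 10] are all distinct, so no two queens attack.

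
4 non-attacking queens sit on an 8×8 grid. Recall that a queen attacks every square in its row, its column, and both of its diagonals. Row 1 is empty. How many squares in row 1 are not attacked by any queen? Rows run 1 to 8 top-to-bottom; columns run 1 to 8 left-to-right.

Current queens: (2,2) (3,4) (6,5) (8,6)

2

(2,2) attacks row 1 at column 2 and diagonals 1, 3.
(3,4) attacks row 1 at column 4 and diagonals 2, 6.
(6,5) attacks row 1 at column 5.
(8,6) attacks row 1 at column 6.
Attacked columns: {1, 2, 3, 4, 5, 6}. Safe: {7, 8}.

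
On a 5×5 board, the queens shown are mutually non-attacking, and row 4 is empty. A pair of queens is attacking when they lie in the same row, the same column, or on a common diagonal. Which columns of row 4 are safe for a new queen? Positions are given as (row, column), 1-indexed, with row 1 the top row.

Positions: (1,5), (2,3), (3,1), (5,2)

columns 4

(1,5) attacks row 4 at column 5 and diagonals 2.
(2,3) attacks row 4 at column 3 and diagonals 1, 5.
(3,1) attacks row 4 at column 1 and diagonals 2.
(5,2) attacks row 4 at column 2 and diagonals 1, 3.
Attacked columns: {1, 2, 3, 5}. Safe: {4}.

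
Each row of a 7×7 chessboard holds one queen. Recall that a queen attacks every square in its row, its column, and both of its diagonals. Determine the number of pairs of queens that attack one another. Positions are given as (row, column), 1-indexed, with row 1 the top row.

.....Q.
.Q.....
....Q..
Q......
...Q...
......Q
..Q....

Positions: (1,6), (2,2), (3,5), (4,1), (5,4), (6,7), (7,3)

0

All columns are distinct and no two queens satisfy |Δrow| = |Δcol|, so no pair attacks.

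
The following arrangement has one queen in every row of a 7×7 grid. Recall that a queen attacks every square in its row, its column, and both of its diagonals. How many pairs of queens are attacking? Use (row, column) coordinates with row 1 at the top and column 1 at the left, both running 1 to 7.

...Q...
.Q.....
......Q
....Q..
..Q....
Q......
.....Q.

0

All columns are distinct and no two queens satisfy |Δrow| = |Δcol|, so no pair attacks.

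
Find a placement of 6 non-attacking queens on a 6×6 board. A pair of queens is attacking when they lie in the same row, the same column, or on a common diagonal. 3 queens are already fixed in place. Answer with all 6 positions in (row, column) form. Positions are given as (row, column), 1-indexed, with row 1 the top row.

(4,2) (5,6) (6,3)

(1,4) (2,1) (3,5) (4,2) (5,6) (6,3)

Row 1: attacked by (4,2)→{2,5}; (5,6)→{2,6}; (6,3)→{3}. Safe: 1, 4. Place at column 4.
Row 2: attacked by (1,4)→{3,4,5}; (4,2)→{2,4}; (5,6)→{3,6}; (6,3)→{3}. Safe: 1. Place at column 1.
Row 3: attacked by (1,4)→{2,4,6}; (2,1)→{1,2}; (4,2)→{1,2,3}; (5,6)→{4,6}; (6,3)→{3,6}. Safe: 5. Place at column 5.
Columns [4, 1, 5, 2, 6, 3], r−c [-3, 1, -2, 2, -1, 3], r+c [5, 3, 8, 6, 11, 9] are all distinct, so no two queens attack.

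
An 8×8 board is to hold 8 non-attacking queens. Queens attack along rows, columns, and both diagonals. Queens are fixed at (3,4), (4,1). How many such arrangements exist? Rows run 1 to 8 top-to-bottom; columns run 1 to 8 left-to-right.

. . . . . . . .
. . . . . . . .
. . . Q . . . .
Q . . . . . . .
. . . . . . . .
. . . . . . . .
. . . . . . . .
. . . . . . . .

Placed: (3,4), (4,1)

Branch on row 1: col 3 → 1; col 5 → 3; col 7 → 1; col 8 → 1.
Sum: 1 + 3 + 1 + 1 = 6.

6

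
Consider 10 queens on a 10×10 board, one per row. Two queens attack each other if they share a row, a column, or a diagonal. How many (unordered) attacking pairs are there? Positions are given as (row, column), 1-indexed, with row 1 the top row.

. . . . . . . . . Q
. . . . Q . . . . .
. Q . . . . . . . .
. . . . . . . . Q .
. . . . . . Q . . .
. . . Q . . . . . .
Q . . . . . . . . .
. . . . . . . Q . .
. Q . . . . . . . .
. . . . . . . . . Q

Same column: (1,10)–(10,10) (column 10); (3,2)–(9,2) (column 2).
Same diagonal: (1,10)–(9,2) (|1−9| = |10−2| = 8); (8,8)–(10,10) (|8−10| = |8−10| = 2).
Total attacking pairs: 4.

4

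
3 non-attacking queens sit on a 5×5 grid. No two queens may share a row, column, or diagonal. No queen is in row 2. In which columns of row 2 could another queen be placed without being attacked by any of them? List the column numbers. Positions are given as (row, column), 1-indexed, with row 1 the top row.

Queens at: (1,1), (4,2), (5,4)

(1,1) attacks row 2 at column 1 and diagonals 2.
(4,2) attacks row 2 at column 2 and diagonals 4.
(5,4) attacks row 2 at column 4 and diagonals 1.
Attacked columns: {1, 2, 4}. Safe: {3, 5}.

columns 3, 5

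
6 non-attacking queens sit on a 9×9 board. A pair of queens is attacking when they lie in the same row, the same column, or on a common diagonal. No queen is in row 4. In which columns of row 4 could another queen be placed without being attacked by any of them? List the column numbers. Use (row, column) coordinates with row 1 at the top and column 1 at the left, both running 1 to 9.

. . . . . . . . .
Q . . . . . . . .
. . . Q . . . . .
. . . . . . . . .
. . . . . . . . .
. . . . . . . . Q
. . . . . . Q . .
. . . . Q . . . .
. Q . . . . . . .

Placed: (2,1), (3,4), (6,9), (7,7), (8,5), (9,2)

(2,1) attacks row 4 at column 1 and diagonals 3.
(3,4) attacks row 4 at column 4 and diagonals 3, 5.
(6,9) attacks row 4 at column 9 and diagonals 7.
(7,7) attacks row 4 at column 7 and diagonals 4.
(8,5) attacks row 4 at column 5 and diagonals 1, 9.
(9,2) attacks row 4 at column 2 and diagonals 7.
Attacked columns: {1, 2, 3, 4, 5, 7, 9}. Safe: {6, 8}.

columns 6, 8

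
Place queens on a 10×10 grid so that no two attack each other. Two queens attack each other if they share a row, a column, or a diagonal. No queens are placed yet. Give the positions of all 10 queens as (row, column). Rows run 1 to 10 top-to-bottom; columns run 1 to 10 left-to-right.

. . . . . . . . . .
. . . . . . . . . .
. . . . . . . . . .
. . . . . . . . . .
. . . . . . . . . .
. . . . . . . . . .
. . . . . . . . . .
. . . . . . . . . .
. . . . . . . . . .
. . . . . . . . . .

Row 1: Safe: 1, 2, 3, 4, 5, 6, 7, 8, 9, 10. Place at column 5.
Row 2: attacked by (1,5)→{4,5,6}. Safe: 1, 2, 3, 7, 8, 9, 10. Place at column 2.
Row 3: attacked by (1,5)→{3,5,7}; (2,2)→{1,2,3}. Safe: 4, 6, 8, 9, 10. Place at column 8.
Row 4: attacked by (1,5)→{2,5,8}; (2,2)→{2,4}; (3,8)→{7,8,9}. Safe: 1, 3, 6, 10. Place at column 10.
Row 5: attacked by (1,5)→{1,5,9}; (2,2)→{2,5}; (3,8)→{6,8,10}; (4,10)→{9,10}. Safe: 3, 4, 7. Place at column 7.
Row 6: attacked by (1,5)→{5,10}; (2,2)→{2,6}; (3,8)→{5,8}; (4,10)→{8,10}; (5,7)→{6,7,8}. Safe: 1, 3, 4, 9. Place at column 4.
Row 7: attacked by (1,5)→{5}; (2,2)→{2,7}; (3,8)→{4,8}; (4,10)→{7,10}; (5,7)→{5,7,9}; (6,4)→{3,4,5}. Safe: 1, 6. Place at column 1.
Row 8: attacked by (1,5)→{5}; (2,2)→{2,8}; (3,8)→{3,8}; (4,10)→{6,10}; (5,7)→{4,7,10}; (6,4)→{2,4,6}; (7,1)→{1,2}. Safe: 9. Place at column 9.
Row 9: attacked by (1,5)→{5}; (2,2)→{2,9}; (3,8)→{2,8}; (4,10)→{5,10}; (5,7)→{3,7}; (6,4)→{1,4,7}; (7,1)→{1,3}; (8,9)→{8,9,10}. Safe: 6. Place at column 6.
Row 10: attacked by (1,5)→{5}; (2,2)→{2,10}; (3,8)→{1,8}; (4,10)→{4,10}; (5,7)→{2,7}; (6,4)→{4,8}; (7,1)→{1,4}; (8,9)→{7,9}; (9,6)→{5,6,7}. Safe: 3. Place at column 3.
Columns [5, 2, 8, 10, 7, 4, 1, 9, 6, 3], r−c [-4, 0, -5, -6, -2, 2, 6, -1, 3, 7], r+c [6, 4, 11, 14, 12, 10, 8, 17, 15, 13] are all distinct, so no two queens attack.

(1,5) (2,2) (3,8) (4,10) (5,7) (6,4) (7,1) (8,9) (9,6) (10,3)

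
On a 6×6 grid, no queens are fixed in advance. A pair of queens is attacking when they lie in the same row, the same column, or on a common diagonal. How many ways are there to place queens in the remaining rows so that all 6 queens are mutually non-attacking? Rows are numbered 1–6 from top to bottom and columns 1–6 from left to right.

Branch on row 1: col 1 → 0; col 2 → 1; col 3 → 1; col 4 → 1; col 5 → 1; col 6 → 0.
Sum: 0 + 1 + 1 + 1 + 1 + 0 = 4.
(This is the classic 6-queens count.)

4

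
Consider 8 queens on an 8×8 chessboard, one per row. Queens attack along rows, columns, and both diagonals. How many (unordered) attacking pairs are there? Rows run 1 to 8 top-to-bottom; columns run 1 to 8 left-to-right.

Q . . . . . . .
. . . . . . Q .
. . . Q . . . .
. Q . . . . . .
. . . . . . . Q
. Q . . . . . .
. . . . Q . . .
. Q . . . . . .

Same column: (4,2)–(6,2) (column 2); (4,2)–(8,2) (column 2); (6,2)–(8,2) (column 2).
Same diagonal: (4,2)–(7,5) (|4−7| = |2−5| = 3).
Total attacking pairs: 4.

4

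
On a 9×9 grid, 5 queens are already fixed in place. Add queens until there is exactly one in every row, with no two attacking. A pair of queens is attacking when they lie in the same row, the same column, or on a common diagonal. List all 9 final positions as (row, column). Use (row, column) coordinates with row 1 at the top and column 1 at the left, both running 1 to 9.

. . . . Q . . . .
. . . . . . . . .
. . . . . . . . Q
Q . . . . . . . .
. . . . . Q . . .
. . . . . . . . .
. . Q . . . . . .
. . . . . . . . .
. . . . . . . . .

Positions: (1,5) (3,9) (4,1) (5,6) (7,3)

(1,5) (2,2) (3,9) (4,1) (5,6) (6,8) (7,3) (8,7) (9,4)

Row 2: attacked by (1,5)→{4,5,6}; (3,9)→{8,9}; (4,1)→{1,3}; (5,6)→{3,6,9}; (7,3)→{3,8}. Safe: 2, 7. Place at column 2.
Row 6: attacked by (1,5)→{5}; (2,2)→{2,6}; (3,9)→{6,9}; (4,1)→{1,3}; (5,6)→{5,6,7}; (7,3)→{2,3,4}. Safe: 8. Place at column 8.
Row 8: attacked by (1,5)→{5}; (2,2)→{2,8}; (3,9)→{4,9}; (4,1)→{1,5}; (5,6)→{3,6,9}; (6,8)→{6,8}; (7,3)→{2,3,4}. Safe: 7. Place at column 7.
Row 9: attacked by (1,5)→{5}; (2,2)→{2,9}; (3,9)→{3,9}; (4,1)→{1,6}; (5,6)→{2,6}; (6,8)→{5,8}; (7,3)→{1,3,5}; (8,7)→{6,7,8}. Safe: 4. Place at column 4.
Columns [5, 2, 9, 1, 6, 8, 3, 7, 4], r−c [-4, 0, -6, 3, -1, -2, 4, 1, 5], r+c [6, 4, 12, 5, 11, 14, 10, 15, 13] are all distinct, so no two queens attack.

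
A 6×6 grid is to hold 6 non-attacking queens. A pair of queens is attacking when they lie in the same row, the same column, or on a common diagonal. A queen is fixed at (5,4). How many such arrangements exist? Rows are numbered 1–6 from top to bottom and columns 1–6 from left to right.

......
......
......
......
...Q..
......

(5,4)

Branch on row 1: col 1 → 0; col 2 → 0; col 3 → 0; col 5 → 1; col 6 → 0.
Sum: 0 + 0 + 0 + 1 + 0 = 1.

1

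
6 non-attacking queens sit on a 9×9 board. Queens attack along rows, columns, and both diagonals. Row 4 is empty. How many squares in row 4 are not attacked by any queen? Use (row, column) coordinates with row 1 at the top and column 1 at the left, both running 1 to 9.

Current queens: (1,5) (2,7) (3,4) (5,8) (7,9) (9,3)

1

(1,5) attacks row 4 at column 5 and diagonals 2, 8.
(2,7) attacks row 4 at column 7 and diagonals 5, 9.
(3,4) attacks row 4 at column 4 and diagonals 3, 5.
(5,8) attacks row 4 at column 8 and diagonals 7, 9.
(7,9) attacks row 4 at column 9 and diagonals 6.
(9,3) attacks row 4 at column 3 and diagonals 8.
Attacked columns: {2, 3, 4, 5, 6, 7, 8, 9}. Safe: {1}.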